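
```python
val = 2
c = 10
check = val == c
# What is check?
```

Answer: False

Derivation:
Trace (tracking check):
val = 2  # -> val = 2
c = 10  # -> c = 10
check = val == c  # -> check = False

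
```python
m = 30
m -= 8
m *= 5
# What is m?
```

Trace (tracking m):
m = 30  # -> m = 30
m -= 8  # -> m = 22
m *= 5  # -> m = 110

Answer: 110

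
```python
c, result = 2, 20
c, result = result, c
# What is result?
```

Answer: 2

Derivation:
Trace (tracking result):
c, result = (2, 20)  # -> c = 2, result = 20
c, result = (result, c)  # -> c = 20, result = 2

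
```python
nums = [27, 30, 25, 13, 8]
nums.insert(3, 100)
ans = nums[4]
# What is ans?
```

Trace (tracking ans):
nums = [27, 30, 25, 13, 8]  # -> nums = [27, 30, 25, 13, 8]
nums.insert(3, 100)  # -> nums = [27, 30, 25, 100, 13, 8]
ans = nums[4]  # -> ans = 13

Answer: 13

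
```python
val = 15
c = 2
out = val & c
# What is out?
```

Trace (tracking out):
val = 15  # -> val = 15
c = 2  # -> c = 2
out = val & c  # -> out = 2

Answer: 2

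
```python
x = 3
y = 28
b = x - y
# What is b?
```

Answer: -25

Derivation:
Trace (tracking b):
x = 3  # -> x = 3
y = 28  # -> y = 28
b = x - y  # -> b = -25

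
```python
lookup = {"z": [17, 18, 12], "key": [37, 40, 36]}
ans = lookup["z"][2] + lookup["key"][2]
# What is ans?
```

Answer: 48

Derivation:
Trace (tracking ans):
lookup = {'z': [17, 18, 12], 'key': [37, 40, 36]}  # -> lookup = {'z': [17, 18, 12], 'key': [37, 40, 36]}
ans = lookup['z'][2] + lookup['key'][2]  # -> ans = 48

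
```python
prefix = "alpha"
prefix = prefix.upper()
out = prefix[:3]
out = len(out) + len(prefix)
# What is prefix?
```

Answer: 'ALPHA'

Derivation:
Trace (tracking prefix):
prefix = 'alpha'  # -> prefix = 'alpha'
prefix = prefix.upper()  # -> prefix = 'ALPHA'
out = prefix[:3]  # -> out = 'ALP'
out = len(out) + len(prefix)  # -> out = 8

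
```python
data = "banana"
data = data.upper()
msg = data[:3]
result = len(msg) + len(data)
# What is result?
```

Trace (tracking result):
data = 'banana'  # -> data = 'banana'
data = data.upper()  # -> data = 'BANANA'
msg = data[:3]  # -> msg = 'BAN'
result = len(msg) + len(data)  # -> result = 9

Answer: 9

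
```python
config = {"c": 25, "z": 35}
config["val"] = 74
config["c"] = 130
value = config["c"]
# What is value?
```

Answer: 130

Derivation:
Trace (tracking value):
config = {'c': 25, 'z': 35}  # -> config = {'c': 25, 'z': 35}
config['val'] = 74  # -> config = {'c': 25, 'z': 35, 'val': 74}
config['c'] = 130  # -> config = {'c': 130, 'z': 35, 'val': 74}
value = config['c']  # -> value = 130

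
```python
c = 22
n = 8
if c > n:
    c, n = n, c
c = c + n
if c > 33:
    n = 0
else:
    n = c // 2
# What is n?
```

Trace (tracking n):
c = 22  # -> c = 22
n = 8  # -> n = 8
if c > n:  # condition is True
    c, n = (n, c)  # -> c = 8, n = 22
c = c + n  # -> c = 30
if c > 33:  # condition is False
else:
    n = c // 2  # -> n = 15

Answer: 15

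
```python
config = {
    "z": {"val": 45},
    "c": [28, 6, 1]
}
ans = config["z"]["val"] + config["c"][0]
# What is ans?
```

Answer: 73

Derivation:
Trace (tracking ans):
config = {'z': {'val': 45}, 'c': [28, 6, 1]}  # -> config = {'z': {'val': 45}, 'c': [28, 6, 1]}
ans = config['z']['val'] + config['c'][0]  # -> ans = 73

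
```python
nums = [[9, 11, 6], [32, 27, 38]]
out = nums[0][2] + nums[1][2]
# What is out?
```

Answer: 44

Derivation:
Trace (tracking out):
nums = [[9, 11, 6], [32, 27, 38]]  # -> nums = [[9, 11, 6], [32, 27, 38]]
out = nums[0][2] + nums[1][2]  # -> out = 44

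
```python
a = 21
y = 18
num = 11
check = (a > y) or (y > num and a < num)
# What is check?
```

Trace (tracking check):
a = 21  # -> a = 21
y = 18  # -> y = 18
num = 11  # -> num = 11
check = a > y or (y > num and a < num)  # -> check = True

Answer: True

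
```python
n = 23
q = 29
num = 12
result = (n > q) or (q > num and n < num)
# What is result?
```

Trace (tracking result):
n = 23  # -> n = 23
q = 29  # -> q = 29
num = 12  # -> num = 12
result = n > q or (q > num and n < num)  # -> result = False

Answer: False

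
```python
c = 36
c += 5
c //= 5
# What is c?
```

Trace (tracking c):
c = 36  # -> c = 36
c += 5  # -> c = 41
c //= 5  # -> c = 8

Answer: 8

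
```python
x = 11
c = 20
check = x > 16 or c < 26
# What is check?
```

Answer: True

Derivation:
Trace (tracking check):
x = 11  # -> x = 11
c = 20  # -> c = 20
check = x > 16 or c < 26  # -> check = True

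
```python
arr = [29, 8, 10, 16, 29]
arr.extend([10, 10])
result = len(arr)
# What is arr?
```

Trace (tracking arr):
arr = [29, 8, 10, 16, 29]  # -> arr = [29, 8, 10, 16, 29]
arr.extend([10, 10])  # -> arr = [29, 8, 10, 16, 29, 10, 10]
result = len(arr)  # -> result = 7

Answer: [29, 8, 10, 16, 29, 10, 10]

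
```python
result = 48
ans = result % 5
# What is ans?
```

Trace (tracking ans):
result = 48  # -> result = 48
ans = result % 5  # -> ans = 3

Answer: 3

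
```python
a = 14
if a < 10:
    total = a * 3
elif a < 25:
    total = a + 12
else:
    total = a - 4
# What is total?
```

Trace (tracking total):
a = 14  # -> a = 14
if a < 10:  # condition is False
elif a < 25:  # condition is True
    total = a + 12  # -> total = 26

Answer: 26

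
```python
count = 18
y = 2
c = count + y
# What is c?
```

Trace (tracking c):
count = 18  # -> count = 18
y = 2  # -> y = 2
c = count + y  # -> c = 20

Answer: 20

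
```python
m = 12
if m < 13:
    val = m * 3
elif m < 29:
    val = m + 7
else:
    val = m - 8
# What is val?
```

Trace (tracking val):
m = 12  # -> m = 12
if m < 13:  # condition is True
    val = m * 3  # -> val = 36

Answer: 36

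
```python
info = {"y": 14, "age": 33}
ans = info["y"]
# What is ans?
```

Trace (tracking ans):
info = {'y': 14, 'age': 33}  # -> info = {'y': 14, 'age': 33}
ans = info['y']  # -> ans = 14

Answer: 14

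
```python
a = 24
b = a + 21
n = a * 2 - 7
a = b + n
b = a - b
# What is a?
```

Trace (tracking a):
a = 24  # -> a = 24
b = a + 21  # -> b = 45
n = a * 2 - 7  # -> n = 41
a = b + n  # -> a = 86
b = a - b  # -> b = 41

Answer: 86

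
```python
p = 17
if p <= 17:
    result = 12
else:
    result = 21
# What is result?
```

Answer: 12

Derivation:
Trace (tracking result):
p = 17  # -> p = 17
if p <= 17:  # condition is True
    result = 12  # -> result = 12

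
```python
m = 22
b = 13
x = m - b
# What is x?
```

Answer: 9

Derivation:
Trace (tracking x):
m = 22  # -> m = 22
b = 13  # -> b = 13
x = m - b  # -> x = 9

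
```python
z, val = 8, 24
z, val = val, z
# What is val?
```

Trace (tracking val):
z, val = (8, 24)  # -> z = 8, val = 24
z, val = (val, z)  # -> z = 24, val = 8

Answer: 8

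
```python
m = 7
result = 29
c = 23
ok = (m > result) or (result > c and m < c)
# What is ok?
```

Answer: True

Derivation:
Trace (tracking ok):
m = 7  # -> m = 7
result = 29  # -> result = 29
c = 23  # -> c = 23
ok = m > result or (result > c and m < c)  # -> ok = True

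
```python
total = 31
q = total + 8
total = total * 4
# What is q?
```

Answer: 39

Derivation:
Trace (tracking q):
total = 31  # -> total = 31
q = total + 8  # -> q = 39
total = total * 4  # -> total = 124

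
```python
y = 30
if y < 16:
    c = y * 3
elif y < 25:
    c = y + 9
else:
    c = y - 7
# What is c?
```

Trace (tracking c):
y = 30  # -> y = 30
if y < 16:  # condition is False
elif y < 25:  # condition is False
else:
    c = y - 7  # -> c = 23

Answer: 23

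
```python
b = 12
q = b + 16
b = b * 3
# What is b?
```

Trace (tracking b):
b = 12  # -> b = 12
q = b + 16  # -> q = 28
b = b * 3  # -> b = 36

Answer: 36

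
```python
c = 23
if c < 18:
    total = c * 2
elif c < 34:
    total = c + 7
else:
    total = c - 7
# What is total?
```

Answer: 30

Derivation:
Trace (tracking total):
c = 23  # -> c = 23
if c < 18:  # condition is False
elif c < 34:  # condition is True
    total = c + 7  # -> total = 30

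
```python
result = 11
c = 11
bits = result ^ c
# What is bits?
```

Trace (tracking bits):
result = 11  # -> result = 11
c = 11  # -> c = 11
bits = result ^ c  # -> bits = 0

Answer: 0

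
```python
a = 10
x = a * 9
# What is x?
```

Trace (tracking x):
a = 10  # -> a = 10
x = a * 9  # -> x = 90

Answer: 90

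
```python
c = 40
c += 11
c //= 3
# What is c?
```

Answer: 17

Derivation:
Trace (tracking c):
c = 40  # -> c = 40
c += 11  # -> c = 51
c //= 3  # -> c = 17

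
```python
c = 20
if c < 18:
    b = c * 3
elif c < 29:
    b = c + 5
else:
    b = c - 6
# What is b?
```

Answer: 25

Derivation:
Trace (tracking b):
c = 20  # -> c = 20
if c < 18:  # condition is False
elif c < 29:  # condition is True
    b = c + 5  # -> b = 25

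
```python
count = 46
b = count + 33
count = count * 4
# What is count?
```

Trace (tracking count):
count = 46  # -> count = 46
b = count + 33  # -> b = 79
count = count * 4  # -> count = 184

Answer: 184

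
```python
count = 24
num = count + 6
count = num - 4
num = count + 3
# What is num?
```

Answer: 29

Derivation:
Trace (tracking num):
count = 24  # -> count = 24
num = count + 6  # -> num = 30
count = num - 4  # -> count = 26
num = count + 3  # -> num = 29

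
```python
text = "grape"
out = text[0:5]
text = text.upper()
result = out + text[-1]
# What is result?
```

Trace (tracking result):
text = 'grape'  # -> text = 'grape'
out = text[0:5]  # -> out = 'grape'
text = text.upper()  # -> text = 'GRAPE'
result = out + text[-1]  # -> result = 'grapeE'

Answer: 'grapeE'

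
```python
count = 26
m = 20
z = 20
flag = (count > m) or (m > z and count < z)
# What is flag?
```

Answer: True

Derivation:
Trace (tracking flag):
count = 26  # -> count = 26
m = 20  # -> m = 20
z = 20  # -> z = 20
flag = count > m or (m > z and count < z)  # -> flag = True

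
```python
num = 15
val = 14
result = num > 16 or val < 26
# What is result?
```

Answer: True

Derivation:
Trace (tracking result):
num = 15  # -> num = 15
val = 14  # -> val = 14
result = num > 16 or val < 26  # -> result = True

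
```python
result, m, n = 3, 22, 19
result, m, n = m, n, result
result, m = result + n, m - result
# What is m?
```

Answer: -3

Derivation:
Trace (tracking m):
result, m, n = (3, 22, 19)  # -> result = 3, m = 22, n = 19
result, m, n = (m, n, result)  # -> result = 22, m = 19, n = 3
result, m = (result + n, m - result)  # -> result = 25, m = -3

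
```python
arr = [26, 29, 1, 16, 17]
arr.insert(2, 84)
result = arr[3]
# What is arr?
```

Trace (tracking arr):
arr = [26, 29, 1, 16, 17]  # -> arr = [26, 29, 1, 16, 17]
arr.insert(2, 84)  # -> arr = [26, 29, 84, 1, 16, 17]
result = arr[3]  # -> result = 1

Answer: [26, 29, 84, 1, 16, 17]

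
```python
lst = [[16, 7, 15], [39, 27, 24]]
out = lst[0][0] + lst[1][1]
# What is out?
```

Trace (tracking out):
lst = [[16, 7, 15], [39, 27, 24]]  # -> lst = [[16, 7, 15], [39, 27, 24]]
out = lst[0][0] + lst[1][1]  # -> out = 43

Answer: 43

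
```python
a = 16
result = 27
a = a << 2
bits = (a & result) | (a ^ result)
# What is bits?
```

Trace (tracking bits):
a = 16  # -> a = 16
result = 27  # -> result = 27
a = a << 2  # -> a = 64
bits = a & result | a ^ result  # -> bits = 91

Answer: 91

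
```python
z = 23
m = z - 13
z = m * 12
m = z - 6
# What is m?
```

Answer: 114

Derivation:
Trace (tracking m):
z = 23  # -> z = 23
m = z - 13  # -> m = 10
z = m * 12  # -> z = 120
m = z - 6  # -> m = 114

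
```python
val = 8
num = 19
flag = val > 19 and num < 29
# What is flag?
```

Answer: False

Derivation:
Trace (tracking flag):
val = 8  # -> val = 8
num = 19  # -> num = 19
flag = val > 19 and num < 29  # -> flag = False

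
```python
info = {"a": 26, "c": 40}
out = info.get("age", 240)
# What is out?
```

Trace (tracking out):
info = {'a': 26, 'c': 40}  # -> info = {'a': 26, 'c': 40}
out = info.get('age', 240)  # -> out = 240

Answer: 240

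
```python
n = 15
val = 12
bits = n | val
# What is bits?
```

Trace (tracking bits):
n = 15  # -> n = 15
val = 12  # -> val = 12
bits = n | val  # -> bits = 15

Answer: 15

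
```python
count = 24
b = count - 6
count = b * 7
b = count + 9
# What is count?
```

Trace (tracking count):
count = 24  # -> count = 24
b = count - 6  # -> b = 18
count = b * 7  # -> count = 126
b = count + 9  # -> b = 135

Answer: 126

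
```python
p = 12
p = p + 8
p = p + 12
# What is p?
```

Trace (tracking p):
p = 12  # -> p = 12
p = p + 8  # -> p = 20
p = p + 12  # -> p = 32

Answer: 32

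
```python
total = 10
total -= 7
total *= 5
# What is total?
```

Answer: 15

Derivation:
Trace (tracking total):
total = 10  # -> total = 10
total -= 7  # -> total = 3
total *= 5  # -> total = 15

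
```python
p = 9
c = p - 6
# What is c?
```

Trace (tracking c):
p = 9  # -> p = 9
c = p - 6  # -> c = 3

Answer: 3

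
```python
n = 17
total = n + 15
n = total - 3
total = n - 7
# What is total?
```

Trace (tracking total):
n = 17  # -> n = 17
total = n + 15  # -> total = 32
n = total - 3  # -> n = 29
total = n - 7  # -> total = 22

Answer: 22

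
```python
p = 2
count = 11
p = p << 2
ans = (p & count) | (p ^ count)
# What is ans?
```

Answer: 11

Derivation:
Trace (tracking ans):
p = 2  # -> p = 2
count = 11  # -> count = 11
p = p << 2  # -> p = 8
ans = p & count | p ^ count  # -> ans = 11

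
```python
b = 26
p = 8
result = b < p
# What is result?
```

Trace (tracking result):
b = 26  # -> b = 26
p = 8  # -> p = 8
result = b < p  # -> result = False

Answer: False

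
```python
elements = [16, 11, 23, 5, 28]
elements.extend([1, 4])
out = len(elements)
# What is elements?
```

Trace (tracking elements):
elements = [16, 11, 23, 5, 28]  # -> elements = [16, 11, 23, 5, 28]
elements.extend([1, 4])  # -> elements = [16, 11, 23, 5, 28, 1, 4]
out = len(elements)  # -> out = 7

Answer: [16, 11, 23, 5, 28, 1, 4]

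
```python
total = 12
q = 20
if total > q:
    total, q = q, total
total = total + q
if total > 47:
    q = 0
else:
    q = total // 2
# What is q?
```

Trace (tracking q):
total = 12  # -> total = 12
q = 20  # -> q = 20
if total > q:  # condition is False
total = total + q  # -> total = 32
if total > 47:  # condition is False
else:
    q = total // 2  # -> q = 16

Answer: 16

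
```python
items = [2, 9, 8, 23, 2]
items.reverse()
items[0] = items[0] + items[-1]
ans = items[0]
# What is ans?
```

Answer: 4

Derivation:
Trace (tracking ans):
items = [2, 9, 8, 23, 2]  # -> items = [2, 9, 8, 23, 2]
items.reverse()  # -> items = [2, 23, 8, 9, 2]
items[0] = items[0] + items[-1]  # -> items = [4, 23, 8, 9, 2]
ans = items[0]  # -> ans = 4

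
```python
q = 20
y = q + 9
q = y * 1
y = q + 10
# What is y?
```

Trace (tracking y):
q = 20  # -> q = 20
y = q + 9  # -> y = 29
q = y * 1  # -> q = 29
y = q + 10  # -> y = 39

Answer: 39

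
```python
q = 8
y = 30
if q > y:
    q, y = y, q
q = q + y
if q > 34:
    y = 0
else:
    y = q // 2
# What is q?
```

Trace (tracking q):
q = 8  # -> q = 8
y = 30  # -> y = 30
if q > y:  # condition is False
q = q + y  # -> q = 38
if q > 34:  # condition is True
    y = 0  # -> y = 0

Answer: 38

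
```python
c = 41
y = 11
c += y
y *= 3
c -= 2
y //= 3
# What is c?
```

Trace (tracking c):
c = 41  # -> c = 41
y = 11  # -> y = 11
c += y  # -> c = 52
y *= 3  # -> y = 33
c -= 2  # -> c = 50
y //= 3  # -> y = 11

Answer: 50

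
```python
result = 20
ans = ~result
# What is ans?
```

Answer: -21

Derivation:
Trace (tracking ans):
result = 20  # -> result = 20
ans = ~result  # -> ans = -21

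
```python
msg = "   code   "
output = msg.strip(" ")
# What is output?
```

Trace (tracking output):
msg = '   code   '  # -> msg = '   code   '
output = msg.strip(' ')  # -> output = 'code'

Answer: 'code'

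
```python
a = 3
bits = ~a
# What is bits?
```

Trace (tracking bits):
a = 3  # -> a = 3
bits = ~a  # -> bits = -4

Answer: -4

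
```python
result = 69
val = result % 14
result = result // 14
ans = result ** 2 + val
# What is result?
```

Trace (tracking result):
result = 69  # -> result = 69
val = result % 14  # -> val = 13
result = result // 14  # -> result = 4
ans = result ** 2 + val  # -> ans = 29

Answer: 4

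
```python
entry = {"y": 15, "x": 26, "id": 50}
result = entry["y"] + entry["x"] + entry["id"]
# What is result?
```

Answer: 91

Derivation:
Trace (tracking result):
entry = {'y': 15, 'x': 26, 'id': 50}  # -> entry = {'y': 15, 'x': 26, 'id': 50}
result = entry['y'] + entry['x'] + entry['id']  # -> result = 91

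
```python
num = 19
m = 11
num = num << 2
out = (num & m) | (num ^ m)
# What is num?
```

Trace (tracking num):
num = 19  # -> num = 19
m = 11  # -> m = 11
num = num << 2  # -> num = 76
out = num & m | num ^ m  # -> out = 79

Answer: 76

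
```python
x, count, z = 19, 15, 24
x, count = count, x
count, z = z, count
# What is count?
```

Trace (tracking count):
x, count, z = (19, 15, 24)  # -> x = 19, count = 15, z = 24
x, count = (count, x)  # -> x = 15, count = 19
count, z = (z, count)  # -> count = 24, z = 19

Answer: 24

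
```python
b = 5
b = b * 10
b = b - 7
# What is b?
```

Trace (tracking b):
b = 5  # -> b = 5
b = b * 10  # -> b = 50
b = b - 7  # -> b = 43

Answer: 43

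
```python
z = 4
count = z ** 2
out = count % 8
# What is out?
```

Answer: 0

Derivation:
Trace (tracking out):
z = 4  # -> z = 4
count = z ** 2  # -> count = 16
out = count % 8  # -> out = 0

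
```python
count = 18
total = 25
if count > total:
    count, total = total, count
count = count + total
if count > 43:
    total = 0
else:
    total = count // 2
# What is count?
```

Trace (tracking count):
count = 18  # -> count = 18
total = 25  # -> total = 25
if count > total:  # condition is False
count = count + total  # -> count = 43
if count > 43:  # condition is False
else:
    total = count // 2  # -> total = 21

Answer: 43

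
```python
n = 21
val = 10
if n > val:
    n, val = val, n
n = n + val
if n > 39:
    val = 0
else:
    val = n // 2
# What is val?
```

Answer: 15

Derivation:
Trace (tracking val):
n = 21  # -> n = 21
val = 10  # -> val = 10
if n > val:  # condition is True
    n, val = (val, n)  # -> n = 10, val = 21
n = n + val  # -> n = 31
if n > 39:  # condition is False
else:
    val = n // 2  # -> val = 15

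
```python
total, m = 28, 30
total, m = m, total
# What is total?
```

Trace (tracking total):
total, m = (28, 30)  # -> total = 28, m = 30
total, m = (m, total)  # -> total = 30, m = 28

Answer: 30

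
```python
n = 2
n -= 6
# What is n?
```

Answer: -4

Derivation:
Trace (tracking n):
n = 2  # -> n = 2
n -= 6  # -> n = -4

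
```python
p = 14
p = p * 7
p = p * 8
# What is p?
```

Answer: 784

Derivation:
Trace (tracking p):
p = 14  # -> p = 14
p = p * 7  # -> p = 98
p = p * 8  # -> p = 784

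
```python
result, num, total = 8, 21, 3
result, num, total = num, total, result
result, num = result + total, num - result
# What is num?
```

Trace (tracking num):
result, num, total = (8, 21, 3)  # -> result = 8, num = 21, total = 3
result, num, total = (num, total, result)  # -> result = 21, num = 3, total = 8
result, num = (result + total, num - result)  # -> result = 29, num = -18

Answer: -18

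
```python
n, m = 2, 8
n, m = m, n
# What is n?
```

Answer: 8

Derivation:
Trace (tracking n):
n, m = (2, 8)  # -> n = 2, m = 8
n, m = (m, n)  # -> n = 8, m = 2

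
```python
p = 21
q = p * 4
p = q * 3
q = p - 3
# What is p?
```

Trace (tracking p):
p = 21  # -> p = 21
q = p * 4  # -> q = 84
p = q * 3  # -> p = 252
q = p - 3  # -> q = 249

Answer: 252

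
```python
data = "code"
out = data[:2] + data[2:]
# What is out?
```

Trace (tracking out):
data = 'code'  # -> data = 'code'
out = data[:2] + data[2:]  # -> out = 'code'

Answer: 'code'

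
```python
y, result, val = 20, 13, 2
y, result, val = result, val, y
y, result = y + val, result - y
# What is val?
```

Answer: 20

Derivation:
Trace (tracking val):
y, result, val = (20, 13, 2)  # -> y = 20, result = 13, val = 2
y, result, val = (result, val, y)  # -> y = 13, result = 2, val = 20
y, result = (y + val, result - y)  # -> y = 33, result = -11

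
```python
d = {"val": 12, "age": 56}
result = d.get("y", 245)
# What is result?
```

Trace (tracking result):
d = {'val': 12, 'age': 56}  # -> d = {'val': 12, 'age': 56}
result = d.get('y', 245)  # -> result = 245

Answer: 245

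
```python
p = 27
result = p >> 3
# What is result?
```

Trace (tracking result):
p = 27  # -> p = 27
result = p >> 3  # -> result = 3

Answer: 3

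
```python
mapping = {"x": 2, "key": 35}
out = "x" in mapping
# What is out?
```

Answer: True

Derivation:
Trace (tracking out):
mapping = {'x': 2, 'key': 35}  # -> mapping = {'x': 2, 'key': 35}
out = 'x' in mapping  # -> out = True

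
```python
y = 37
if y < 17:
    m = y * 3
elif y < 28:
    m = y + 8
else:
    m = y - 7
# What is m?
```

Trace (tracking m):
y = 37  # -> y = 37
if y < 17:  # condition is False
elif y < 28:  # condition is False
else:
    m = y - 7  # -> m = 30

Answer: 30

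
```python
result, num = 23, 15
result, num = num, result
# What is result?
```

Answer: 15

Derivation:
Trace (tracking result):
result, num = (23, 15)  # -> result = 23, num = 15
result, num = (num, result)  # -> result = 15, num = 23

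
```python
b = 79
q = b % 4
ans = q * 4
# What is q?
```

Trace (tracking q):
b = 79  # -> b = 79
q = b % 4  # -> q = 3
ans = q * 4  # -> ans = 12

Answer: 3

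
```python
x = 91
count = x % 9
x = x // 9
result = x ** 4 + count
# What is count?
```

Answer: 1

Derivation:
Trace (tracking count):
x = 91  # -> x = 91
count = x % 9  # -> count = 1
x = x // 9  # -> x = 10
result = x ** 4 + count  # -> result = 10001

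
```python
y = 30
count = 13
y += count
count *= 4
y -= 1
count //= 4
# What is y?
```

Answer: 42

Derivation:
Trace (tracking y):
y = 30  # -> y = 30
count = 13  # -> count = 13
y += count  # -> y = 43
count *= 4  # -> count = 52
y -= 1  # -> y = 42
count //= 4  # -> count = 13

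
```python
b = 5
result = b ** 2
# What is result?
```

Trace (tracking result):
b = 5  # -> b = 5
result = b ** 2  # -> result = 25

Answer: 25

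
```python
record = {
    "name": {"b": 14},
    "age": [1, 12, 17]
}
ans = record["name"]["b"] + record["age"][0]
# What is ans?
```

Answer: 15

Derivation:
Trace (tracking ans):
record = {'name': {'b': 14}, 'age': [1, 12, 17]}  # -> record = {'name': {'b': 14}, 'age': [1, 12, 17]}
ans = record['name']['b'] + record['age'][0]  # -> ans = 15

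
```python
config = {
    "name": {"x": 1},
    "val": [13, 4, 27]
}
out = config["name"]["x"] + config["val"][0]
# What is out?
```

Answer: 14

Derivation:
Trace (tracking out):
config = {'name': {'x': 1}, 'val': [13, 4, 27]}  # -> config = {'name': {'x': 1}, 'val': [13, 4, 27]}
out = config['name']['x'] + config['val'][0]  # -> out = 14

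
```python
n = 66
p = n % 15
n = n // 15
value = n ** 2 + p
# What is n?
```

Answer: 4

Derivation:
Trace (tracking n):
n = 66  # -> n = 66
p = n % 15  # -> p = 6
n = n // 15  # -> n = 4
value = n ** 2 + p  # -> value = 22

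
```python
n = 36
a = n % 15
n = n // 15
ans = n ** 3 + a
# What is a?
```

Trace (tracking a):
n = 36  # -> n = 36
a = n % 15  # -> a = 6
n = n // 15  # -> n = 2
ans = n ** 3 + a  # -> ans = 14

Answer: 6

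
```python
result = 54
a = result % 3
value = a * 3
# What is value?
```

Answer: 0

Derivation:
Trace (tracking value):
result = 54  # -> result = 54
a = result % 3  # -> a = 0
value = a * 3  # -> value = 0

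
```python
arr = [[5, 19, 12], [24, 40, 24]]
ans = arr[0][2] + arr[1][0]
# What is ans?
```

Answer: 36

Derivation:
Trace (tracking ans):
arr = [[5, 19, 12], [24, 40, 24]]  # -> arr = [[5, 19, 12], [24, 40, 24]]
ans = arr[0][2] + arr[1][0]  # -> ans = 36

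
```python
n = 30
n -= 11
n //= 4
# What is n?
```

Answer: 4

Derivation:
Trace (tracking n):
n = 30  # -> n = 30
n -= 11  # -> n = 19
n //= 4  # -> n = 4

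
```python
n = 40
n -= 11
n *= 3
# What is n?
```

Trace (tracking n):
n = 40  # -> n = 40
n -= 11  # -> n = 29
n *= 3  # -> n = 87

Answer: 87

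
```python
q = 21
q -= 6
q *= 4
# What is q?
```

Answer: 60

Derivation:
Trace (tracking q):
q = 21  # -> q = 21
q -= 6  # -> q = 15
q *= 4  # -> q = 60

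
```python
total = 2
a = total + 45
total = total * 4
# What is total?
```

Trace (tracking total):
total = 2  # -> total = 2
a = total + 45  # -> a = 47
total = total * 4  # -> total = 8

Answer: 8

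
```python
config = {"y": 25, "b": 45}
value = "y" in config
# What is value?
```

Answer: True

Derivation:
Trace (tracking value):
config = {'y': 25, 'b': 45}  # -> config = {'y': 25, 'b': 45}
value = 'y' in config  # -> value = True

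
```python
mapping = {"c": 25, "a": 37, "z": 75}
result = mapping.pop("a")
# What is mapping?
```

Answer: {'c': 25, 'z': 75}

Derivation:
Trace (tracking mapping):
mapping = {'c': 25, 'a': 37, 'z': 75}  # -> mapping = {'c': 25, 'a': 37, 'z': 75}
result = mapping.pop('a')  # -> result = 37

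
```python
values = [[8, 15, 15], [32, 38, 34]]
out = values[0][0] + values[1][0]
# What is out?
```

Trace (tracking out):
values = [[8, 15, 15], [32, 38, 34]]  # -> values = [[8, 15, 15], [32, 38, 34]]
out = values[0][0] + values[1][0]  # -> out = 40

Answer: 40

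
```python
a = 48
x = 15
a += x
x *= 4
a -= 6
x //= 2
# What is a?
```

Answer: 57

Derivation:
Trace (tracking a):
a = 48  # -> a = 48
x = 15  # -> x = 15
a += x  # -> a = 63
x *= 4  # -> x = 60
a -= 6  # -> a = 57
x //= 2  # -> x = 30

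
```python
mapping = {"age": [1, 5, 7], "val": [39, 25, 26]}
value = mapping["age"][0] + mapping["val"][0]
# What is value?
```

Trace (tracking value):
mapping = {'age': [1, 5, 7], 'val': [39, 25, 26]}  # -> mapping = {'age': [1, 5, 7], 'val': [39, 25, 26]}
value = mapping['age'][0] + mapping['val'][0]  # -> value = 40

Answer: 40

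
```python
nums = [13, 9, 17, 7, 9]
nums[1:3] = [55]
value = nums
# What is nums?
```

Answer: [13, 55, 7, 9]

Derivation:
Trace (tracking nums):
nums = [13, 9, 17, 7, 9]  # -> nums = [13, 9, 17, 7, 9]
nums[1:3] = [55]  # -> nums = [13, 55, 7, 9]
value = nums  # -> value = [13, 55, 7, 9]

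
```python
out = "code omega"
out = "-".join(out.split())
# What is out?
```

Answer: 'code-omega'

Derivation:
Trace (tracking out):
out = 'code omega'  # -> out = 'code omega'
out = '-'.join(out.split())  # -> out = 'code-omega'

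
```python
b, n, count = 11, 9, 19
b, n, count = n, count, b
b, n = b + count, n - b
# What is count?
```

Trace (tracking count):
b, n, count = (11, 9, 19)  # -> b = 11, n = 9, count = 19
b, n, count = (n, count, b)  # -> b = 9, n = 19, count = 11
b, n = (b + count, n - b)  # -> b = 20, n = 10

Answer: 11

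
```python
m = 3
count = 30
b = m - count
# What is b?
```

Trace (tracking b):
m = 3  # -> m = 3
count = 30  # -> count = 30
b = m - count  # -> b = -27

Answer: -27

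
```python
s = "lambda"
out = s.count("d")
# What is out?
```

Trace (tracking out):
s = 'lambda'  # -> s = 'lambda'
out = s.count('d')  # -> out = 1

Answer: 1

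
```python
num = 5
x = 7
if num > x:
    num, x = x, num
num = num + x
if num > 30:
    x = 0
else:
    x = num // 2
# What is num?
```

Answer: 12

Derivation:
Trace (tracking num):
num = 5  # -> num = 5
x = 7  # -> x = 7
if num > x:  # condition is False
num = num + x  # -> num = 12
if num > 30:  # condition is False
else:
    x = num // 2  # -> x = 6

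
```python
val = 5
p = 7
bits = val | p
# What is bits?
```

Trace (tracking bits):
val = 5  # -> val = 5
p = 7  # -> p = 7
bits = val | p  # -> bits = 7

Answer: 7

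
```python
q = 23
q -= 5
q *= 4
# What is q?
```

Trace (tracking q):
q = 23  # -> q = 23
q -= 5  # -> q = 18
q *= 4  # -> q = 72

Answer: 72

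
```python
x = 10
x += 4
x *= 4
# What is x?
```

Answer: 56

Derivation:
Trace (tracking x):
x = 10  # -> x = 10
x += 4  # -> x = 14
x *= 4  # -> x = 56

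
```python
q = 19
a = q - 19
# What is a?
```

Trace (tracking a):
q = 19  # -> q = 19
a = q - 19  # -> a = 0

Answer: 0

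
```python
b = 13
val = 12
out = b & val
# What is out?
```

Trace (tracking out):
b = 13  # -> b = 13
val = 12  # -> val = 12
out = b & val  # -> out = 12

Answer: 12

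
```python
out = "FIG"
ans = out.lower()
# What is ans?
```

Trace (tracking ans):
out = 'FIG'  # -> out = 'FIG'
ans = out.lower()  # -> ans = 'fig'

Answer: 'fig'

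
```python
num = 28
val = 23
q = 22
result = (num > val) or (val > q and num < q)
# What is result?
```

Answer: True

Derivation:
Trace (tracking result):
num = 28  # -> num = 28
val = 23  # -> val = 23
q = 22  # -> q = 22
result = num > val or (val > q and num < q)  # -> result = True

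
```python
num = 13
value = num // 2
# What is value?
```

Answer: 6

Derivation:
Trace (tracking value):
num = 13  # -> num = 13
value = num // 2  # -> value = 6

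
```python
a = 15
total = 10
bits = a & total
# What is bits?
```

Answer: 10

Derivation:
Trace (tracking bits):
a = 15  # -> a = 15
total = 10  # -> total = 10
bits = a & total  # -> bits = 10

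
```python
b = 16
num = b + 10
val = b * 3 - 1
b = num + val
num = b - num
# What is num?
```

Trace (tracking num):
b = 16  # -> b = 16
num = b + 10  # -> num = 26
val = b * 3 - 1  # -> val = 47
b = num + val  # -> b = 73
num = b - num  # -> num = 47

Answer: 47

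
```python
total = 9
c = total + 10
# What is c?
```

Answer: 19

Derivation:
Trace (tracking c):
total = 9  # -> total = 9
c = total + 10  # -> c = 19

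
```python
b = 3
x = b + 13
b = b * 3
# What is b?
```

Trace (tracking b):
b = 3  # -> b = 3
x = b + 13  # -> x = 16
b = b * 3  # -> b = 9

Answer: 9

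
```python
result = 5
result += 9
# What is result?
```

Answer: 14

Derivation:
Trace (tracking result):
result = 5  # -> result = 5
result += 9  # -> result = 14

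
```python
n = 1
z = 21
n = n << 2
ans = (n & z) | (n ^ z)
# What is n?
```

Answer: 4

Derivation:
Trace (tracking n):
n = 1  # -> n = 1
z = 21  # -> z = 21
n = n << 2  # -> n = 4
ans = n & z | n ^ z  # -> ans = 21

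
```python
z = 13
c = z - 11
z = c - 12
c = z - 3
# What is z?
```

Answer: -10

Derivation:
Trace (tracking z):
z = 13  # -> z = 13
c = z - 11  # -> c = 2
z = c - 12  # -> z = -10
c = z - 3  # -> c = -13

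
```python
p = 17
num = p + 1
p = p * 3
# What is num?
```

Answer: 18

Derivation:
Trace (tracking num):
p = 17  # -> p = 17
num = p + 1  # -> num = 18
p = p * 3  # -> p = 51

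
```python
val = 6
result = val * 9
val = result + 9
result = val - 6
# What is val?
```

Answer: 63

Derivation:
Trace (tracking val):
val = 6  # -> val = 6
result = val * 9  # -> result = 54
val = result + 9  # -> val = 63
result = val - 6  # -> result = 57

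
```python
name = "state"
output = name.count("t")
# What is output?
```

Answer: 2

Derivation:
Trace (tracking output):
name = 'state'  # -> name = 'state'
output = name.count('t')  # -> output = 2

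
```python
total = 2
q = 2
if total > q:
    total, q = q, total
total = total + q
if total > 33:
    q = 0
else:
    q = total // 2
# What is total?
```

Answer: 4

Derivation:
Trace (tracking total):
total = 2  # -> total = 2
q = 2  # -> q = 2
if total > q:  # condition is False
total = total + q  # -> total = 4
if total > 33:  # condition is False
else:
    q = total // 2  # -> q = 2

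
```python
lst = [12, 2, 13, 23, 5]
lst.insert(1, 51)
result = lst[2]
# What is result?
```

Answer: 2

Derivation:
Trace (tracking result):
lst = [12, 2, 13, 23, 5]  # -> lst = [12, 2, 13, 23, 5]
lst.insert(1, 51)  # -> lst = [12, 51, 2, 13, 23, 5]
result = lst[2]  # -> result = 2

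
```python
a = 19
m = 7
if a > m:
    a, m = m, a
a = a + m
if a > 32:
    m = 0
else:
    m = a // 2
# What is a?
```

Trace (tracking a):
a = 19  # -> a = 19
m = 7  # -> m = 7
if a > m:  # condition is True
    a, m = (m, a)  # -> a = 7, m = 19
a = a + m  # -> a = 26
if a > 32:  # condition is False
else:
    m = a // 2  # -> m = 13

Answer: 26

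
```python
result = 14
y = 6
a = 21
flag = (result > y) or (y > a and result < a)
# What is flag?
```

Trace (tracking flag):
result = 14  # -> result = 14
y = 6  # -> y = 6
a = 21  # -> a = 21
flag = result > y or (y > a and result < a)  # -> flag = True

Answer: True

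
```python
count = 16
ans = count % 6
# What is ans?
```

Answer: 4

Derivation:
Trace (tracking ans):
count = 16  # -> count = 16
ans = count % 6  # -> ans = 4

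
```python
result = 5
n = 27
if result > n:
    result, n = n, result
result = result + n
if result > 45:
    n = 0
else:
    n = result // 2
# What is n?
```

Trace (tracking n):
result = 5  # -> result = 5
n = 27  # -> n = 27
if result > n:  # condition is False
result = result + n  # -> result = 32
if result > 45:  # condition is False
else:
    n = result // 2  # -> n = 16

Answer: 16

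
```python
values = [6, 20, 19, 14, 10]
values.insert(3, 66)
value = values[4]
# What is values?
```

Trace (tracking values):
values = [6, 20, 19, 14, 10]  # -> values = [6, 20, 19, 14, 10]
values.insert(3, 66)  # -> values = [6, 20, 19, 66, 14, 10]
value = values[4]  # -> value = 14

Answer: [6, 20, 19, 66, 14, 10]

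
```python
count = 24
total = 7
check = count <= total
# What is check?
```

Trace (tracking check):
count = 24  # -> count = 24
total = 7  # -> total = 7
check = count <= total  # -> check = False

Answer: False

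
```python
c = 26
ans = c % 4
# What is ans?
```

Answer: 2

Derivation:
Trace (tracking ans):
c = 26  # -> c = 26
ans = c % 4  # -> ans = 2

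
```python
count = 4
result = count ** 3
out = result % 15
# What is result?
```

Trace (tracking result):
count = 4  # -> count = 4
result = count ** 3  # -> result = 64
out = result % 15  # -> out = 4

Answer: 64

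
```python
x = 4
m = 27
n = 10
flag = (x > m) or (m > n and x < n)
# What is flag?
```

Answer: True

Derivation:
Trace (tracking flag):
x = 4  # -> x = 4
m = 27  # -> m = 27
n = 10  # -> n = 10
flag = x > m or (m > n and x < n)  # -> flag = True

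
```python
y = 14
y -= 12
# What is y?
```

Answer: 2

Derivation:
Trace (tracking y):
y = 14  # -> y = 14
y -= 12  # -> y = 2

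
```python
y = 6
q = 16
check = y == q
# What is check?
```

Trace (tracking check):
y = 6  # -> y = 6
q = 16  # -> q = 16
check = y == q  # -> check = False

Answer: False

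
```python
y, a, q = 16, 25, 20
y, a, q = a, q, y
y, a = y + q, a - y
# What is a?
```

Answer: -5

Derivation:
Trace (tracking a):
y, a, q = (16, 25, 20)  # -> y = 16, a = 25, q = 20
y, a, q = (a, q, y)  # -> y = 25, a = 20, q = 16
y, a = (y + q, a - y)  # -> y = 41, a = -5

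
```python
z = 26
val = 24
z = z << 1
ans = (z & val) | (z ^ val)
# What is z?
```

Answer: 52

Derivation:
Trace (tracking z):
z = 26  # -> z = 26
val = 24  # -> val = 24
z = z << 1  # -> z = 52
ans = z & val | z ^ val  # -> ans = 60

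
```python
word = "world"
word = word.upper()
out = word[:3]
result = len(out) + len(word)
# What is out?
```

Trace (tracking out):
word = 'world'  # -> word = 'world'
word = word.upper()  # -> word = 'WORLD'
out = word[:3]  # -> out = 'WOR'
result = len(out) + len(word)  # -> result = 8

Answer: 'WOR'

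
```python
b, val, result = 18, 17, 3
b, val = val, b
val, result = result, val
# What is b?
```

Trace (tracking b):
b, val, result = (18, 17, 3)  # -> b = 18, val = 17, result = 3
b, val = (val, b)  # -> b = 17, val = 18
val, result = (result, val)  # -> val = 3, result = 18

Answer: 17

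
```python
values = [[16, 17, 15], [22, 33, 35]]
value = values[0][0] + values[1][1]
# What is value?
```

Answer: 49

Derivation:
Trace (tracking value):
values = [[16, 17, 15], [22, 33, 35]]  # -> values = [[16, 17, 15], [22, 33, 35]]
value = values[0][0] + values[1][1]  # -> value = 49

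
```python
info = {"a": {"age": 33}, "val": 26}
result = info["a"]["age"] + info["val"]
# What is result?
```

Trace (tracking result):
info = {'a': {'age': 33}, 'val': 26}  # -> info = {'a': {'age': 33}, 'val': 26}
result = info['a']['age'] + info['val']  # -> result = 59

Answer: 59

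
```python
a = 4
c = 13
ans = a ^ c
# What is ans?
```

Answer: 9

Derivation:
Trace (tracking ans):
a = 4  # -> a = 4
c = 13  # -> c = 13
ans = a ^ c  # -> ans = 9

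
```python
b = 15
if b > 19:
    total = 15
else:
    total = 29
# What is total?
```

Answer: 29

Derivation:
Trace (tracking total):
b = 15  # -> b = 15
if b > 19:  # condition is False
else:
    total = 29  # -> total = 29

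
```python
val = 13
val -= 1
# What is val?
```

Answer: 12

Derivation:
Trace (tracking val):
val = 13  # -> val = 13
val -= 1  # -> val = 12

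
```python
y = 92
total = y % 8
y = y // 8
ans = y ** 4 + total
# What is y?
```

Trace (tracking y):
y = 92  # -> y = 92
total = y % 8  # -> total = 4
y = y // 8  # -> y = 11
ans = y ** 4 + total  # -> ans = 14645

Answer: 11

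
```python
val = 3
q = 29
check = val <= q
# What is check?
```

Trace (tracking check):
val = 3  # -> val = 3
q = 29  # -> q = 29
check = val <= q  # -> check = True

Answer: True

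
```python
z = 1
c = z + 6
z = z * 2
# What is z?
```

Answer: 2

Derivation:
Trace (tracking z):
z = 1  # -> z = 1
c = z + 6  # -> c = 7
z = z * 2  # -> z = 2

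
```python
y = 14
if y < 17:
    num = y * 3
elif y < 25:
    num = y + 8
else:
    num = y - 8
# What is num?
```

Answer: 42

Derivation:
Trace (tracking num):
y = 14  # -> y = 14
if y < 17:  # condition is True
    num = y * 3  # -> num = 42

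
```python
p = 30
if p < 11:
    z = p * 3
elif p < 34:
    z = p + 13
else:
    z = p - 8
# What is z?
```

Trace (tracking z):
p = 30  # -> p = 30
if p < 11:  # condition is False
elif p < 34:  # condition is True
    z = p + 13  # -> z = 43

Answer: 43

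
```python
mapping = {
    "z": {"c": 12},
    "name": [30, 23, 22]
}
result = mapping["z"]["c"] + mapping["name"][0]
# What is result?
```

Trace (tracking result):
mapping = {'z': {'c': 12}, 'name': [30, 23, 22]}  # -> mapping = {'z': {'c': 12}, 'name': [30, 23, 22]}
result = mapping['z']['c'] + mapping['name'][0]  # -> result = 42

Answer: 42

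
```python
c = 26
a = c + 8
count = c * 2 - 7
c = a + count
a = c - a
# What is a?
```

Answer: 45

Derivation:
Trace (tracking a):
c = 26  # -> c = 26
a = c + 8  # -> a = 34
count = c * 2 - 7  # -> count = 45
c = a + count  # -> c = 79
a = c - a  # -> a = 45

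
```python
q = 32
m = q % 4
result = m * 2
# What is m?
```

Answer: 0

Derivation:
Trace (tracking m):
q = 32  # -> q = 32
m = q % 4  # -> m = 0
result = m * 2  # -> result = 0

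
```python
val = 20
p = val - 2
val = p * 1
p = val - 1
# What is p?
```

Answer: 17

Derivation:
Trace (tracking p):
val = 20  # -> val = 20
p = val - 2  # -> p = 18
val = p * 1  # -> val = 18
p = val - 1  # -> p = 17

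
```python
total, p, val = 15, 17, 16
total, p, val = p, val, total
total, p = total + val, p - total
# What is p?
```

Trace (tracking p):
total, p, val = (15, 17, 16)  # -> total = 15, p = 17, val = 16
total, p, val = (p, val, total)  # -> total = 17, p = 16, val = 15
total, p = (total + val, p - total)  # -> total = 32, p = -1

Answer: -1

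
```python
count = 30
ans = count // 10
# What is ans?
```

Answer: 3

Derivation:
Trace (tracking ans):
count = 30  # -> count = 30
ans = count // 10  # -> ans = 3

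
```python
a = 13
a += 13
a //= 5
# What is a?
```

Trace (tracking a):
a = 13  # -> a = 13
a += 13  # -> a = 26
a //= 5  # -> a = 5

Answer: 5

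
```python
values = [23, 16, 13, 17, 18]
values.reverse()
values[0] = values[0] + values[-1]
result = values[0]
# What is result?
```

Answer: 41

Derivation:
Trace (tracking result):
values = [23, 16, 13, 17, 18]  # -> values = [23, 16, 13, 17, 18]
values.reverse()  # -> values = [18, 17, 13, 16, 23]
values[0] = values[0] + values[-1]  # -> values = [41, 17, 13, 16, 23]
result = values[0]  # -> result = 41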